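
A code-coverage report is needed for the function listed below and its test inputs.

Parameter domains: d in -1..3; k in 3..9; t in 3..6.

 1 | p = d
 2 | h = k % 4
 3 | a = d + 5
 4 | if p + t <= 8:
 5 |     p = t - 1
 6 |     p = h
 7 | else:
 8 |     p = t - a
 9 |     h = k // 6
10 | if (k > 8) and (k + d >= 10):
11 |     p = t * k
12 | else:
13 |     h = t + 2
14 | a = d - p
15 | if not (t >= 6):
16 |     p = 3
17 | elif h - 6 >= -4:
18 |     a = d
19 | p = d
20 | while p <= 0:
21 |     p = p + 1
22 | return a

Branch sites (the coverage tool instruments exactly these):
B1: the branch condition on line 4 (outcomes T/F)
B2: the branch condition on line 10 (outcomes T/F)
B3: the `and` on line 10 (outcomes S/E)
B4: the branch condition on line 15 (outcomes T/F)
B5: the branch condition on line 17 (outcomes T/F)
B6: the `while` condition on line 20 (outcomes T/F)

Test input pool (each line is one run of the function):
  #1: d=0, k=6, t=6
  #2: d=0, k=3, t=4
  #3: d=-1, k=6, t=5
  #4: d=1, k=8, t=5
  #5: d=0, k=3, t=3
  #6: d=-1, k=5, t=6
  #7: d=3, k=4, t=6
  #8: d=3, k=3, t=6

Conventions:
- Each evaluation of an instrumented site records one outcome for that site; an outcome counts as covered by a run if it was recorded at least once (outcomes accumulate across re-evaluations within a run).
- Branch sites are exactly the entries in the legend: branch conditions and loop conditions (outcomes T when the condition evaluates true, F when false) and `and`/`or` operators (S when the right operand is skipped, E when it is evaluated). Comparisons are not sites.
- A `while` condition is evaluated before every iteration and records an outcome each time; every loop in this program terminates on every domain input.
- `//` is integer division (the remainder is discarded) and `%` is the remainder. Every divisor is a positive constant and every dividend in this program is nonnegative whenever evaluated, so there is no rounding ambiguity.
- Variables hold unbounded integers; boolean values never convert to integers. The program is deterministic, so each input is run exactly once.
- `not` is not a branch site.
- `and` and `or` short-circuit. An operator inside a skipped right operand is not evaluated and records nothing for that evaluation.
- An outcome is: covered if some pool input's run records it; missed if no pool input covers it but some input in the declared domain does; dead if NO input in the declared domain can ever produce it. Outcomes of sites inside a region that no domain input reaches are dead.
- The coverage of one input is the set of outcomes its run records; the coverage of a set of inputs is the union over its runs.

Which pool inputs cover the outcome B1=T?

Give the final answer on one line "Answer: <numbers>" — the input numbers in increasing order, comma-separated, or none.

input #1 (d=0, k=6, t=6): covers B1=T
input #2 (d=0, k=3, t=4): covers B1=T
input #3 (d=-1, k=6, t=5): covers B1=T
input #4 (d=1, k=8, t=5): covers B1=T
input #5 (d=0, k=3, t=3): covers B1=T
input #6 (d=-1, k=5, t=6): covers B1=T
input #7 (d=3, k=4, t=6): misses B1=T
input #8 (d=3, k=3, t=6): misses B1=T

Answer: 1, 2, 3, 4, 5, 6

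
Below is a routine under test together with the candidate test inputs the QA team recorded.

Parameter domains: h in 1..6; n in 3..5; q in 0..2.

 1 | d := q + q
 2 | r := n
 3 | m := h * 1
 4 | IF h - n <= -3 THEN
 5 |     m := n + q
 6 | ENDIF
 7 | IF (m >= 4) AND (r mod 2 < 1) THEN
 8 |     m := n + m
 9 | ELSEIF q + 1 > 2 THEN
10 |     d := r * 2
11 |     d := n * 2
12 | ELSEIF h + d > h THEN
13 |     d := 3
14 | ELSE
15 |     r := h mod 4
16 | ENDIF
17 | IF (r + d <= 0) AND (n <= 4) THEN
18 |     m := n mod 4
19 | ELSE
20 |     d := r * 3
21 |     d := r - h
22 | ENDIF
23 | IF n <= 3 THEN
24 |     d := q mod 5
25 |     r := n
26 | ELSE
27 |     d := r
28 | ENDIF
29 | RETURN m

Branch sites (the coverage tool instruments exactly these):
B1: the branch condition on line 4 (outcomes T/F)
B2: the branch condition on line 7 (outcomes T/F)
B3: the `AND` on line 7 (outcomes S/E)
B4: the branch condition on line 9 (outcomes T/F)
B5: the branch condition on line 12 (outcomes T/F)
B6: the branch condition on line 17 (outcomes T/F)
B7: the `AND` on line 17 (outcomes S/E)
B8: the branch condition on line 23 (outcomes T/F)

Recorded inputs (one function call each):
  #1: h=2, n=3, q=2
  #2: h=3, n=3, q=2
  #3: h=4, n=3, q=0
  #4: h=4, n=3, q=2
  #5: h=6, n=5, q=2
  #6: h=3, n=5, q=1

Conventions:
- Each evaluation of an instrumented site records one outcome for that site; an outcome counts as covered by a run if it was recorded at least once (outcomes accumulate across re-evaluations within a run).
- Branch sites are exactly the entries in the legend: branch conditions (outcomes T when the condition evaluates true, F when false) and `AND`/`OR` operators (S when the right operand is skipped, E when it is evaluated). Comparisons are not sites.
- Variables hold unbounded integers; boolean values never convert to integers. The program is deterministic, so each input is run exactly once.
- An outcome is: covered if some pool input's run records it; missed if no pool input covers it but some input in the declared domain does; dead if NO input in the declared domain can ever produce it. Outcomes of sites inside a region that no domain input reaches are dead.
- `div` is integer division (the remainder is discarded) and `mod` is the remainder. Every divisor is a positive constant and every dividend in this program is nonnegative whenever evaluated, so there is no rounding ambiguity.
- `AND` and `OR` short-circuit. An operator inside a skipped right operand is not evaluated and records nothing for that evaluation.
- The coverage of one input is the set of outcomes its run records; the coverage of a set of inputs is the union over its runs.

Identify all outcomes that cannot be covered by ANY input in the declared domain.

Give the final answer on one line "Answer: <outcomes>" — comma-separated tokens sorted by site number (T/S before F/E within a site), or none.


exhaustive pass over the 54-input domain:
  reachable outcomes have witnesses, e.g. B1=T (e.g. h=1, n=4, q=0), B1=F (e.g. h=1, n=3, q=0), B2=T (e.g. h=1, n=4, q=0), B2=F (e.g. h=1, n=3, q=0)
Answer: none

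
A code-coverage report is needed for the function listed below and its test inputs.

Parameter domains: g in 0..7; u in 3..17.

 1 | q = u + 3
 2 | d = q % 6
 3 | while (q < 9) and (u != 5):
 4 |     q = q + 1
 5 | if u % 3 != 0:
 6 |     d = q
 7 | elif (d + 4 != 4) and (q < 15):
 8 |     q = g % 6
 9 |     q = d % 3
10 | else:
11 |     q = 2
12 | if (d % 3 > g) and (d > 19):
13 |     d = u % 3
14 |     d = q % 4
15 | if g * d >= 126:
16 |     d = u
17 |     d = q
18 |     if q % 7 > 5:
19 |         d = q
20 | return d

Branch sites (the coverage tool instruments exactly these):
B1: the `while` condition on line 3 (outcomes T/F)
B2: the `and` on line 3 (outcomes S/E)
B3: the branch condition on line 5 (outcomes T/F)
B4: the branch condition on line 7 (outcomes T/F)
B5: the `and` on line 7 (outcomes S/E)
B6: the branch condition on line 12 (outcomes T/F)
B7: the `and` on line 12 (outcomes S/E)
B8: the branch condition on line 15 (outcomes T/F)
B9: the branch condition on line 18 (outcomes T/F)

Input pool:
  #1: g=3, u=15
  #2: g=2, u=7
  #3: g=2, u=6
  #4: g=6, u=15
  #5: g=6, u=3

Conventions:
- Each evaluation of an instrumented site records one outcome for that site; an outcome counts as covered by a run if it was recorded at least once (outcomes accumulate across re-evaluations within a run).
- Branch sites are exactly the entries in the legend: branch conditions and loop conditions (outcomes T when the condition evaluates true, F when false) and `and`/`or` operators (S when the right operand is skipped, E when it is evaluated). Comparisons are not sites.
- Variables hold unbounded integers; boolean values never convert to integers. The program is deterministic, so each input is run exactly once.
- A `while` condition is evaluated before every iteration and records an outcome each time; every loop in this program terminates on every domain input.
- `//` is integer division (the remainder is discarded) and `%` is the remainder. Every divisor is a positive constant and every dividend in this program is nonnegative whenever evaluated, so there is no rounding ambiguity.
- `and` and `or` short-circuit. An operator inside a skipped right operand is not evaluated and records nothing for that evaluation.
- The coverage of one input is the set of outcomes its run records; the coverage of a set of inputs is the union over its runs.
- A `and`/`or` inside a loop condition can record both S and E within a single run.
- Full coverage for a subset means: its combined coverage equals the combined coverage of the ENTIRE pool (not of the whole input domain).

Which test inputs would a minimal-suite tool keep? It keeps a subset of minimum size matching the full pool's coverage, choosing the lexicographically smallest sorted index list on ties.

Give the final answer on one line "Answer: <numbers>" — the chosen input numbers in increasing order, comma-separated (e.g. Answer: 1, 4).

run #1 (g=3, u=15) runs B2->S, B1->F, B3->F, B5->S, B4->F, B7->S, B6->F, B8->F; records B1=F, B2=S, B3=F, B4=F, B5=S, B6=F, B7=S, B8=F
run #2 (g=2, u=7) runs B2->S, B1->F, B3->T, B7->S, B6->F, B8->F; records B1=F, B2=S, B3=T, B6=F, B7=S, B8=F
run #3 (g=2, u=6) runs B2->S, B1->F, B3->F, B5->E, B4->T, B7->S, B6->F, B8->F; records B1=F, B2=S, B3=F, B4=T, B5=E, B6=F, B7=S, B8=F
run #4 (g=6, u=15) runs B2->S, B1->F, B3->F, B5->S, B4->F, B7->S, B6->F, B8->F; records B1=F, B2=S, B3=F, B4=F, B5=S, B6=F, B7=S, B8=F
run #5 (g=6, u=3) runs B2->E, B1->T, B2->E, B1->T, B2->E, B1->T, B2->S, B1->F, B3->F, B5->S, B4->F, B7->S, B6->F, B8->F; records B1=T, B1=F, B2=S, B2=E, B3=F, B4=F, B5=S, B6=F, B7=S, B8=F
pool-wide coverage (13 outcomes): B1=T, B1=F, B2=S, B2=E, B3=T, B3=F, B4=T, B4=F, B5=S, B5=E, B6=F, B7=S, B8=F
size 1 is not enough: best union over all size-1 subsets is 10/13
size 2 is not enough: best union over all size-2 subsets is 12/13
the canonical winner is {2, 3, 5}: size 3, full 13-outcome coverage, earliest index list among size-3 covers

Answer: 2, 3, 5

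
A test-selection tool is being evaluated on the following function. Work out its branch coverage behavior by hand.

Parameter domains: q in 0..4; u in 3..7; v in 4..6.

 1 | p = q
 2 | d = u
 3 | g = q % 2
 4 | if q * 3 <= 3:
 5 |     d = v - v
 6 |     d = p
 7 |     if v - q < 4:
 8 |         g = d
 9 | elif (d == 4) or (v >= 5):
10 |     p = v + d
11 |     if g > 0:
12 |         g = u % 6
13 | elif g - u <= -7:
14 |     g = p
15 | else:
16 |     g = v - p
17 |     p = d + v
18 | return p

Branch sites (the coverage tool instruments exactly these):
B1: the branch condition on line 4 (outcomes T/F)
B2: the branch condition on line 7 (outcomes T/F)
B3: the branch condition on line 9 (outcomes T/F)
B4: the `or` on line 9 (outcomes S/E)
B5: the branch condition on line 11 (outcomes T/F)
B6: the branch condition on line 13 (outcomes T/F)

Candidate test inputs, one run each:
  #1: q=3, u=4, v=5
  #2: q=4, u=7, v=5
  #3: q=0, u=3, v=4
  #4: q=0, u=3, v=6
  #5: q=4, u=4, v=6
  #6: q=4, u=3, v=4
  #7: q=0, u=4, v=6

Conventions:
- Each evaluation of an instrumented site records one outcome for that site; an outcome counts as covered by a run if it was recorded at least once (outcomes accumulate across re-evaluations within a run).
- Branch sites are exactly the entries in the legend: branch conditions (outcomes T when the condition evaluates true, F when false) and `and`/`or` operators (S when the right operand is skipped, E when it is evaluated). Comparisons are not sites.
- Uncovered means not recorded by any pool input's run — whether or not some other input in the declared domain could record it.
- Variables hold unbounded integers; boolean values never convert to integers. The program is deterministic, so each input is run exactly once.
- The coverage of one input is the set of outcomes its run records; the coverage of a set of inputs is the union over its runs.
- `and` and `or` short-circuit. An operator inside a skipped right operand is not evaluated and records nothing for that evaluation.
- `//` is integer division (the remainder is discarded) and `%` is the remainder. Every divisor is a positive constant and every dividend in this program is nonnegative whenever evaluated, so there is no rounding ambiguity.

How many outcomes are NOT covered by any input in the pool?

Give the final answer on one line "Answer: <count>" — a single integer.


run #1 (q=3, u=4, v=5) runs B1->F, B4->S, B3->T, B5->T; records B1=F, B3=T, B4=S, B5=T
run #2 (q=4, u=7, v=5) runs B1->F, B4->E, B3->T, B5->F; records B1=F, B3=T, B4=E, B5=F
run #3 (q=0, u=3, v=4) runs B1->T, B2->F; records B1=T, B2=F
run #4 (q=0, u=3, v=6) runs B1->T, B2->F; records B1=T, B2=F
run #5 (q=4, u=4, v=6) runs B1->F, B4->S, B3->T, B5->F; records B1=F, B3=T, B4=S, B5=F
run #6 (q=4, u=3, v=4) runs B1->F, B4->E, B3->F, B6->F; records B1=F, B3=F, B4=E, B6=F
run #7 (q=0, u=4, v=6) runs B1->T, B2->F; records B1=T, B2=F
union over the pool: B1=T, B1=F, B2=F, B3=T, B3=F, B4=S, B4=E, B5=T, B5=F, B6=F
uncovered (2 of 12): B2=T, B6=T
Answer: 2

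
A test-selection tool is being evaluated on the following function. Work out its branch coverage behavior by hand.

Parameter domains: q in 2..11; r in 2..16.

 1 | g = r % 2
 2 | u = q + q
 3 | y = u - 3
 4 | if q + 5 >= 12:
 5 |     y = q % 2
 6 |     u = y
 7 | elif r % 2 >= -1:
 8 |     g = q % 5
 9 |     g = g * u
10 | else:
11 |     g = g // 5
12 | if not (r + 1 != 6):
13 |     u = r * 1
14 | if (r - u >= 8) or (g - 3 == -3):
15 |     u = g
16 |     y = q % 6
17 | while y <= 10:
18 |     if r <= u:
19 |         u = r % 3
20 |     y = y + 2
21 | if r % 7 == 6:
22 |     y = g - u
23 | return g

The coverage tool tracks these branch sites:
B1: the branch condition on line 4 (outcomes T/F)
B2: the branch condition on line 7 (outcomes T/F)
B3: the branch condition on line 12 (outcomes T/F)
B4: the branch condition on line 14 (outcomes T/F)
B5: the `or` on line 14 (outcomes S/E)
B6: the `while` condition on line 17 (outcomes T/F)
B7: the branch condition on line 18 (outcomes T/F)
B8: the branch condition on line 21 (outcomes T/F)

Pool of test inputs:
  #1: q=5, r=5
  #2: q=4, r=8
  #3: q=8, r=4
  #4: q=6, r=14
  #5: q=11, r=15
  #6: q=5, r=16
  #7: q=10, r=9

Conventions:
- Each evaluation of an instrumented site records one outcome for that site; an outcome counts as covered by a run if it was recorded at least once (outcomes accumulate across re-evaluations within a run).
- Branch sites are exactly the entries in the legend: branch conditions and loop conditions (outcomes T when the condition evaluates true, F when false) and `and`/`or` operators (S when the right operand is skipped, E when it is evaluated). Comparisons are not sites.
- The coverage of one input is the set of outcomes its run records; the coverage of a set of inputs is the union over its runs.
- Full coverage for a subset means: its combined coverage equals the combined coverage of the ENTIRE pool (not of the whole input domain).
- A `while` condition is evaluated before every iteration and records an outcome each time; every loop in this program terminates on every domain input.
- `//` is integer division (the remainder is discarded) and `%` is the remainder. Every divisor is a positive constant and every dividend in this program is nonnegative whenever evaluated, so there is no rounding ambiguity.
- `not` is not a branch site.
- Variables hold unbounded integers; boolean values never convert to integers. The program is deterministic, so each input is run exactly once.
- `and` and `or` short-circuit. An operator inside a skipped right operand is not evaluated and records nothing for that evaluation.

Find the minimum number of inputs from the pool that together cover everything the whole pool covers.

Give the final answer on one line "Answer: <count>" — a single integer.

run #1 (q=5, r=5) runs B1->F, B2->T, B3->T, B5->E, B4->T, B6->T, B7->F, B6->T, B7->F, B6->T, B7->F, B6->F, B8->F; records B1=F, B2=T, B3=T, B4=T, B5=E, B6=T, B6=F, B7=F, B8=F
run #2 (q=4, r=8) runs B1->F, B2->T, B3->F, B5->E, B4->F, B6->T, B7->T, B6->T, B7->F, B6->T, B7->F, B6->F, B8->F; records B1=F, B2=T, B3=F, B4=F, B5=E, B6=T, B6=F, B7=T, B7=F, B8=F
run #3 (q=8, r=4) runs B1->T, B3->F, B5->E, B4->T, B6->T, B7->F, B6->T, B7->F, B6->T, B7->F, B6->T, B7->F, B6->T, B7->F, ...; records B1=T, B3=F, B4=T, B5=E, B6=T, B6=F, B7=F, B8=F
run #4 (q=6, r=14) runs B1->F, B2->T, B3->F, B5->E, B4->F, B6->T, B7->F, B6->F, B8->F; records B1=F, B2=T, B3=F, B4=F, B5=E, B6=T, B6=F, B7=F, B8=F
run #5 (q=11, r=15) runs B1->T, B3->F, B5->S, B4->T, B6->T, B7->F, B6->T, B7->F, B6->T, B7->F, B6->F, B8->F; records B1=T, B3=F, B4=T, B5=S, B6=T, B6=F, B7=F, B8=F
run #6 (q=5, r=16) runs B1->F, B2->T, B3->F, B5->E, B4->T, B6->T, B7->F, B6->T, B7->F, B6->T, B7->F, B6->F, B8->F; records B1=F, B2=T, B3=F, B4=T, B5=E, B6=T, B6=F, B7=F, B8=F
run #7 (q=10, r=9) runs B1->T, B3->F, B5->S, B4->T, B6->T, B7->F, B6->T, B7->F, B6->T, B7->F, B6->T, B7->F, B6->F, B8->F; records B1=T, B3=F, B4=T, B5=S, B6=T, B6=F, B7=F, B8=F
together the pool reaches 14 outcomes: B1=T, B1=F, B2=T, B3=T, B3=F, B4=T, B4=F, B5=S, B5=E, B6=T, B6=F, B7=T, B7=F, B8=F
checked all size-1 subsets: none covers 14 outcomes (max 10/14)
checked all size-2 subsets: none covers 14 outcomes (max 13/14)
inputs {1, 2, 5} (size 3) cover everything; no size-3 subset with a lexicographically smaller index list covers all 14

Answer: 3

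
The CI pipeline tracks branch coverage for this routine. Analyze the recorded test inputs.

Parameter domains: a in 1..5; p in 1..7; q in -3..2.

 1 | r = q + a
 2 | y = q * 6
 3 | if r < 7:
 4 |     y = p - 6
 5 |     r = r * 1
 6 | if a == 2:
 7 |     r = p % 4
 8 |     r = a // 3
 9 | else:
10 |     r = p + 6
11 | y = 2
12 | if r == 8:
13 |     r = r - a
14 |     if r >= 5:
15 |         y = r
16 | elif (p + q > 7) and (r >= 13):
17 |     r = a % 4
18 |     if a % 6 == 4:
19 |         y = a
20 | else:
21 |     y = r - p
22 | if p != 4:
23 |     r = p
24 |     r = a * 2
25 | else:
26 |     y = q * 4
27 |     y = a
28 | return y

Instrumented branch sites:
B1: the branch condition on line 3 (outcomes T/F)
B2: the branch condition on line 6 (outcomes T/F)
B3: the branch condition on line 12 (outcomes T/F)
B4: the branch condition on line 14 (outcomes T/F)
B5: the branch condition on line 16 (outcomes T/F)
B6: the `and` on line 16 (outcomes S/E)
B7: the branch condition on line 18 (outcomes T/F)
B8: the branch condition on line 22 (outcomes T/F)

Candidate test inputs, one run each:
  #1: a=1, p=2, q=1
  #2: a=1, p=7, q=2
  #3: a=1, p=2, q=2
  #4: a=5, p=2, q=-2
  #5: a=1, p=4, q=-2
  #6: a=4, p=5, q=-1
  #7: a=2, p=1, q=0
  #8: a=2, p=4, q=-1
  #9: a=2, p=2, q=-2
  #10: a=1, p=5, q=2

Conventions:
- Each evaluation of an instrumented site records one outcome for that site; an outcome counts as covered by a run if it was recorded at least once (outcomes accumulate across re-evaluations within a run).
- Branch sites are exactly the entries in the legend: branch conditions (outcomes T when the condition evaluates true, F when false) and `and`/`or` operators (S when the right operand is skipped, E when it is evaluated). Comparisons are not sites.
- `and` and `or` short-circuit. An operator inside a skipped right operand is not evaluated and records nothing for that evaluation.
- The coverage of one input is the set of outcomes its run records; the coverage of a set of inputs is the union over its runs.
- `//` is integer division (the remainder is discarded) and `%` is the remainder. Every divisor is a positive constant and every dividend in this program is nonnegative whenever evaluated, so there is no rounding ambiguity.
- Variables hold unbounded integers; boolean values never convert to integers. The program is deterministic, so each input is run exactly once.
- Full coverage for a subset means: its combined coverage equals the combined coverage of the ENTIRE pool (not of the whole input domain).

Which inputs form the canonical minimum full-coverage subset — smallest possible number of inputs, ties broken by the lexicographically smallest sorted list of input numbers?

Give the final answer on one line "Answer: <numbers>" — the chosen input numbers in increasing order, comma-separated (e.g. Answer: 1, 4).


test 1 (a=1, p=2, q=1) hits B1=T, B2=F, B3=T, B4=T, B8=T
test 2 (a=1, p=7, q=2) hits B1=T, B2=F, B3=F, B5=T, B6=E, B7=F, B8=T
test 3 (a=1, p=2, q=2) hits B1=T, B2=F, B3=T, B4=T, B8=T
test 4 (a=5, p=2, q=-2) hits B1=T, B2=F, B3=T, B4=F, B8=T
test 5 (a=1, p=4, q=-2) hits B1=T, B2=F, B3=F, B5=F, B6=S, B8=F
test 6 (a=4, p=5, q=-1) hits B1=T, B2=F, B3=F, B5=F, B6=S, B8=T
test 7 (a=2, p=1, q=0) hits B1=T, B2=T, B3=F, B5=F, B6=S, B8=T
test 8 (a=2, p=4, q=-1) hits B1=T, B2=T, B3=F, B5=F, B6=S, B8=F
test 9 (a=2, p=2, q=-2) hits B1=T, B2=T, B3=F, B5=F, B6=S, B8=T
test 10 (a=1, p=5, q=2) hits B1=T, B2=F, B3=F, B5=F, B6=S, B8=T
union over all inputs: B1=T, B2=T, B2=F, B3=T, B3=F, B4=T, B4=F, B5=T, B5=F, B6=S, B6=E, B7=F, B8=T, B8=F (14 outcomes)
size 1 is not enough: best union over all size-1 subsets is 7/14
size 2 is not enough: best union over all size-2 subsets is 11/14
size 3 is not enough: best union over all size-3 subsets is 13/14
at size 4, {1, 2, 4, 8} reaches all 14 outcomes; every lexicographically earlier size-4 subset fails
Answer: 1, 2, 4, 8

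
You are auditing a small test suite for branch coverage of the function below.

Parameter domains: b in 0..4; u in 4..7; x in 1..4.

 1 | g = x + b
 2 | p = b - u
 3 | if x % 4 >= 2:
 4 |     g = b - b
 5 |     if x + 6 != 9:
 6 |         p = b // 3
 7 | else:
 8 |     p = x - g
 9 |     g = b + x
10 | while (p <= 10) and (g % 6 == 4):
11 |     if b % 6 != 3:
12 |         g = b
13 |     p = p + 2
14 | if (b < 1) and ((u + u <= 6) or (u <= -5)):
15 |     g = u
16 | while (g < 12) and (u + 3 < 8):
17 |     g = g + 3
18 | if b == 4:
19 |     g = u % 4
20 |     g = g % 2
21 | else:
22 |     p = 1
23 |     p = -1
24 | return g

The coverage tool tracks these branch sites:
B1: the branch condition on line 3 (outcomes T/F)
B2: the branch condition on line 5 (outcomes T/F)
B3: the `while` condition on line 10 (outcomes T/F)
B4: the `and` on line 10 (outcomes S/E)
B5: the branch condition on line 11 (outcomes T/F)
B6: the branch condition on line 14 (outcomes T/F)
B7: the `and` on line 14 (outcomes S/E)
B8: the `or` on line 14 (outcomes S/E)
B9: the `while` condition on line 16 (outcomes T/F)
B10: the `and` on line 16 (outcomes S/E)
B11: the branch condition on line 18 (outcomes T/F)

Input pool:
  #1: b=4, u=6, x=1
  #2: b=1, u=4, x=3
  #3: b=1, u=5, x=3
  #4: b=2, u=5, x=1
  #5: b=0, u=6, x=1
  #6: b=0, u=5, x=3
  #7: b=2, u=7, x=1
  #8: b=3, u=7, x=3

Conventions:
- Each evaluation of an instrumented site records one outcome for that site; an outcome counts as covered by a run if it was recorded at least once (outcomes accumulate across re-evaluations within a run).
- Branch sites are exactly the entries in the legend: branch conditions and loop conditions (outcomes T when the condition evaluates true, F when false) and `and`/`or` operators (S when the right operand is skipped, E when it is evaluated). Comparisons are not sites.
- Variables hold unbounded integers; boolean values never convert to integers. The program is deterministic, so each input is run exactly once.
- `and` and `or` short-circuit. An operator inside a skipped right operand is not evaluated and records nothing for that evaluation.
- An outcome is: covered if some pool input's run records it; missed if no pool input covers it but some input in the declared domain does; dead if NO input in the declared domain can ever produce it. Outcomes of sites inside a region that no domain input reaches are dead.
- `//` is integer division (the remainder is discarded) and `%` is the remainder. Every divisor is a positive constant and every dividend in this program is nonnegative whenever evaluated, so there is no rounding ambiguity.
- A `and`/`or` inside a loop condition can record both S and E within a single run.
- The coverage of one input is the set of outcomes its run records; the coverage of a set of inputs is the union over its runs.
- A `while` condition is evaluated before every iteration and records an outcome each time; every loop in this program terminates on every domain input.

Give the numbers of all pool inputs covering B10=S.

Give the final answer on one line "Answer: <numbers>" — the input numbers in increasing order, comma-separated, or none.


input #1 (b=4, u=6, x=1): misses B10=S
input #2 (b=1, u=4, x=3): covers B10=S
input #3 (b=1, u=5, x=3): misses B10=S
input #4 (b=2, u=5, x=1): misses B10=S
input #5 (b=0, u=6, x=1): misses B10=S
input #6 (b=0, u=5, x=3): misses B10=S
input #7 (b=2, u=7, x=1): misses B10=S
input #8 (b=3, u=7, x=3): misses B10=S
Answer: 2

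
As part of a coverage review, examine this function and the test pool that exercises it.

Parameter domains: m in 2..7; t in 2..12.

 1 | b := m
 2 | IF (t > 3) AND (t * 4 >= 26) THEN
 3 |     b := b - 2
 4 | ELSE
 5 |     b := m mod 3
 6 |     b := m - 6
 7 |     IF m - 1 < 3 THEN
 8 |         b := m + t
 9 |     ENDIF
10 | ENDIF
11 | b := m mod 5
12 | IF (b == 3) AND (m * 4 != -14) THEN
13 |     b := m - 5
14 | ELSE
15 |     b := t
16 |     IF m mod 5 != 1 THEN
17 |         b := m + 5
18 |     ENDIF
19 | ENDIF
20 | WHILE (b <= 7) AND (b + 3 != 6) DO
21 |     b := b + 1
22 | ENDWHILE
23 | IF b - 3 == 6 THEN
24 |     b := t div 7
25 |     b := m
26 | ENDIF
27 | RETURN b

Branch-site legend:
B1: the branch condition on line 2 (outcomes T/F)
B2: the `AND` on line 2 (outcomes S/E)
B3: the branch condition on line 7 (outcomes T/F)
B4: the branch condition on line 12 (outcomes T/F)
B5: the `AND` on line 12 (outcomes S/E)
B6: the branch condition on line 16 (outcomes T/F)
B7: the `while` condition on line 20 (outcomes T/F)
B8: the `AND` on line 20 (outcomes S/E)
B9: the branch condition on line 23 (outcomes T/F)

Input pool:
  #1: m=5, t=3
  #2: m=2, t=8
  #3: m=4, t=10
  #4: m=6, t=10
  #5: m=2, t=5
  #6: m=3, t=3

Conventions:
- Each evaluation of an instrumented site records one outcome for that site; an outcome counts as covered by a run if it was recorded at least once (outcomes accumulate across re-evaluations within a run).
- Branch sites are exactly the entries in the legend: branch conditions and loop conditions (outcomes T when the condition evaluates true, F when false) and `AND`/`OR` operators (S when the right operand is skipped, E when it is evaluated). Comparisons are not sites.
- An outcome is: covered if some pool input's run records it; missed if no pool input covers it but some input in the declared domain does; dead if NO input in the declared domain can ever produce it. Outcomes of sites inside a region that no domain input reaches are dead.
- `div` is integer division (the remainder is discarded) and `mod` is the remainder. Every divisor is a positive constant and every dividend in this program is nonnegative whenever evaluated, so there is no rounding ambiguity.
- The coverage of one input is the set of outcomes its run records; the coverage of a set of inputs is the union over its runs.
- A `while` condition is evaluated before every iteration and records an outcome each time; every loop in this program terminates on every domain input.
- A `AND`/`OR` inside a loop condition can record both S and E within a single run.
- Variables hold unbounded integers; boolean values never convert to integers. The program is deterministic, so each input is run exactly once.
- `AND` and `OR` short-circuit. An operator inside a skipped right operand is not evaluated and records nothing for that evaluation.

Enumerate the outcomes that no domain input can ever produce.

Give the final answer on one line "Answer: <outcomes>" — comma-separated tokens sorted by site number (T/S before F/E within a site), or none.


sweeping the full domain (66 inputs) for each outcome:
  reachable outcomes have witnesses, e.g. B1=T (e.g. m=2, t=7), B1=F (e.g. m=2, t=2), B2=S (e.g. m=2, t=2), B2=E (e.g. m=2, t=4)
Answer: none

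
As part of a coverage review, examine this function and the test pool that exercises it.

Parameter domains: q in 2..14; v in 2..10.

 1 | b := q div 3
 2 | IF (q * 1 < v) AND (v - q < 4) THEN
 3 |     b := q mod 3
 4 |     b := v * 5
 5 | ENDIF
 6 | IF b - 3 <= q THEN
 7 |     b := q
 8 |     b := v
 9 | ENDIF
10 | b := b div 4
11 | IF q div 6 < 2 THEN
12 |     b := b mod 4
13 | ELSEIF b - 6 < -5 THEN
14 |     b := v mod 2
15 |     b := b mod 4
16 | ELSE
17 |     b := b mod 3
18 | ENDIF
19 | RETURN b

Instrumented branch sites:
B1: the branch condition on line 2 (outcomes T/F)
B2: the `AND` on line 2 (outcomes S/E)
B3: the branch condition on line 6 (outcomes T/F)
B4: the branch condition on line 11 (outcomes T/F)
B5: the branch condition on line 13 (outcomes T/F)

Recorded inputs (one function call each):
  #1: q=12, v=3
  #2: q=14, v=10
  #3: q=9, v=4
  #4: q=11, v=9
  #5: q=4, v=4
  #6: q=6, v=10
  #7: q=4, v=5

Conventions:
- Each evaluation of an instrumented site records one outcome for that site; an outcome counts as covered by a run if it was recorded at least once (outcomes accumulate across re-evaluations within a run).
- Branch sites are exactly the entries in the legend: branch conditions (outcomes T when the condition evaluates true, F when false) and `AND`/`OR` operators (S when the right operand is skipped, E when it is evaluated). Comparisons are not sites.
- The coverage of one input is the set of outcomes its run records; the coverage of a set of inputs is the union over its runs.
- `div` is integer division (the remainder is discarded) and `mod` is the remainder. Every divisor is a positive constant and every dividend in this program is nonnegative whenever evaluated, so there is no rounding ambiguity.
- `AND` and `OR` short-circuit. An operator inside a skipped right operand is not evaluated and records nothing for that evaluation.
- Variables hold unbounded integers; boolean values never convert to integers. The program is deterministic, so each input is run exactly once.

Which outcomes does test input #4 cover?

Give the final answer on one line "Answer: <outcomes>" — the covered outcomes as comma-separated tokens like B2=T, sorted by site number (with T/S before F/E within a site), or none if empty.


Running input #4 (q=11, v=9), event by event:
  B2->S, B1->F, B3->T, B4->T
as a set, this run covers: B1=F, B2=S, B3=T, B4=T
Answer: B1=F, B2=S, B3=T, B4=T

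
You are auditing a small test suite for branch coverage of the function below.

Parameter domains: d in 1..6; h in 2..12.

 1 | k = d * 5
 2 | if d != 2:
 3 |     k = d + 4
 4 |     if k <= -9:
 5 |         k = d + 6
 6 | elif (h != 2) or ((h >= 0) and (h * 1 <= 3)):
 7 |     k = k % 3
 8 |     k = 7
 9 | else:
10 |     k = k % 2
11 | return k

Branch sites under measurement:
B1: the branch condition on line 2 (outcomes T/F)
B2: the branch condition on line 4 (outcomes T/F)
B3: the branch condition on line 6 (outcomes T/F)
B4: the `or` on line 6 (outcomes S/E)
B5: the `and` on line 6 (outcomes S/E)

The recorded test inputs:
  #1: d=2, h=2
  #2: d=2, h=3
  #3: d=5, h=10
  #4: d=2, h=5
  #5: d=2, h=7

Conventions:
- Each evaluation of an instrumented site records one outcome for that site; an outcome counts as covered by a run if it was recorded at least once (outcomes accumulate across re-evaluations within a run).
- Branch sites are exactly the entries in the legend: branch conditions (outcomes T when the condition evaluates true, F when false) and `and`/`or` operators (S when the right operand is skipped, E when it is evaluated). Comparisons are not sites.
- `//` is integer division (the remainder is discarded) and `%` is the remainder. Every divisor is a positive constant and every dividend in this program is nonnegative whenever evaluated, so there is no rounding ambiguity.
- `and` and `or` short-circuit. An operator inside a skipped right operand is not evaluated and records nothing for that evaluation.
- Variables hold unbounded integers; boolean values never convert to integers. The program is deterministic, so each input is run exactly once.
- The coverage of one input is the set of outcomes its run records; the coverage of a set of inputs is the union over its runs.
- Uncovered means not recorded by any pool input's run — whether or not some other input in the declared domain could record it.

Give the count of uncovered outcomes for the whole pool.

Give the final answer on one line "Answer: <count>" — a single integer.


#1 (d=2, h=2) -> covered: B1=F, B3=T, B4=E, B5=E
#2 (d=2, h=3) -> covered: B1=F, B3=T, B4=S
#3 (d=5, h=10) -> covered: B1=T, B2=F
#4 (d=2, h=5) -> covered: B1=F, B3=T, B4=S
#5 (d=2, h=7) -> covered: B1=F, B3=T, B4=S
union over the pool: B1=T, B1=F, B2=F, B3=T, B4=S, B4=E, B5=E
uncovered (3 of 10): B2=T, B3=F, B5=S
Answer: 3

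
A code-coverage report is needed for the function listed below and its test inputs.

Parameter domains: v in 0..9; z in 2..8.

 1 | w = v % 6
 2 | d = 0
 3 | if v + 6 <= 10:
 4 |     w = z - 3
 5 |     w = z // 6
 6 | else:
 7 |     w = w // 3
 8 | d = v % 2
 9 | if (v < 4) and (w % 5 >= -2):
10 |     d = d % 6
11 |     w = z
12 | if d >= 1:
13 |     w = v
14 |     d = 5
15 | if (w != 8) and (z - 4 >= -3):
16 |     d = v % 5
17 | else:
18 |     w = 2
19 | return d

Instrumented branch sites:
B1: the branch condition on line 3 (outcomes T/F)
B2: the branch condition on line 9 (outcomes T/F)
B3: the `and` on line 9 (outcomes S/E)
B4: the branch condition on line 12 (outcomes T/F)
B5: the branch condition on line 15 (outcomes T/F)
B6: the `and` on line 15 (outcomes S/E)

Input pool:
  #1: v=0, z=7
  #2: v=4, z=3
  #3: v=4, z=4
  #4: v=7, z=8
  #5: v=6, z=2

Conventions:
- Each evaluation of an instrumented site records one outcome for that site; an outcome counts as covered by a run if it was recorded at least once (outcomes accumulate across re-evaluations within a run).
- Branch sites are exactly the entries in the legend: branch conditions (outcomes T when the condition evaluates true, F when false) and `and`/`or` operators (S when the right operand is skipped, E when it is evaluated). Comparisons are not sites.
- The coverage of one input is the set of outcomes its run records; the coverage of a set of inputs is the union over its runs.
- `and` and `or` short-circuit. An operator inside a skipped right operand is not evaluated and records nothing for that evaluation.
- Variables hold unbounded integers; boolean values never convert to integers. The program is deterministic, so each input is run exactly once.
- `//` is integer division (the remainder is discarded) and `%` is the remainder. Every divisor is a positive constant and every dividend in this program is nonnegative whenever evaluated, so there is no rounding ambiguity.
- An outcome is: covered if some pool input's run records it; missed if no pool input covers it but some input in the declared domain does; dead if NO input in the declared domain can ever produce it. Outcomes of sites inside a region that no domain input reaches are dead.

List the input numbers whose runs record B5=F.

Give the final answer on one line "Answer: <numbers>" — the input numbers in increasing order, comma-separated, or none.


input #1 (v=0, z=7): does not produce B5=F
input #2 (v=4, z=3): does not produce B5=F
input #3 (v=4, z=4): does not produce B5=F
input #4 (v=7, z=8): does not produce B5=F
input #5 (v=6, z=2): does not produce B5=F
Answer: none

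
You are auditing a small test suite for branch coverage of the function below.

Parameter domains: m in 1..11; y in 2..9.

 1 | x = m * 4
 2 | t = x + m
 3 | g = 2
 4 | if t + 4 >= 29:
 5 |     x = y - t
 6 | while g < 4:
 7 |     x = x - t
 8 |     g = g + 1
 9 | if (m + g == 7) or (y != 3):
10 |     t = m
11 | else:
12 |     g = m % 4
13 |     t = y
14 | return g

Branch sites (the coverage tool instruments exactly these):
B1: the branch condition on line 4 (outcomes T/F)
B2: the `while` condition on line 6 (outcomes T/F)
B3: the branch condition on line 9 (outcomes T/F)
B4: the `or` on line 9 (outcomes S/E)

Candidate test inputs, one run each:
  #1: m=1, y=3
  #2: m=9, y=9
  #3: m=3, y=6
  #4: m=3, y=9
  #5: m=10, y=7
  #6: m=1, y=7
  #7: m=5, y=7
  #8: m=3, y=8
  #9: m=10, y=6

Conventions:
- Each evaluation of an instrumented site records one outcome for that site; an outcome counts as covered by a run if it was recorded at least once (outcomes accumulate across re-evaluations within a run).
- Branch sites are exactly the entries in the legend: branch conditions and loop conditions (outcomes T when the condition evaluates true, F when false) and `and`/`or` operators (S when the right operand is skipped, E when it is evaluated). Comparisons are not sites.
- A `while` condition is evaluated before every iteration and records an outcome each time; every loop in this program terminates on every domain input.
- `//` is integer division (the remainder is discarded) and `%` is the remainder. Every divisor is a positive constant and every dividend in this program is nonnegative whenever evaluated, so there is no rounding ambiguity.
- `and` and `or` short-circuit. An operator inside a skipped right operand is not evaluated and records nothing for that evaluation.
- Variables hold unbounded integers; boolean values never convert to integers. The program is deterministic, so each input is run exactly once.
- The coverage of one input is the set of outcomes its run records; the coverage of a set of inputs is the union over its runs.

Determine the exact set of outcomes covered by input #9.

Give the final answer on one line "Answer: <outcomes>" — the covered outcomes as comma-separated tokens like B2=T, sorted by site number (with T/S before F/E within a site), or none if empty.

Running input #9 (m=10, y=6), event by event:
  B1->T, B2->T, B2->T, B2->F, B4->E, B3->T
distinct outcomes covered: B1=T, B2=T, B2=F, B3=T, B4=E

Answer: B1=T, B2=T, B2=F, B3=T, B4=E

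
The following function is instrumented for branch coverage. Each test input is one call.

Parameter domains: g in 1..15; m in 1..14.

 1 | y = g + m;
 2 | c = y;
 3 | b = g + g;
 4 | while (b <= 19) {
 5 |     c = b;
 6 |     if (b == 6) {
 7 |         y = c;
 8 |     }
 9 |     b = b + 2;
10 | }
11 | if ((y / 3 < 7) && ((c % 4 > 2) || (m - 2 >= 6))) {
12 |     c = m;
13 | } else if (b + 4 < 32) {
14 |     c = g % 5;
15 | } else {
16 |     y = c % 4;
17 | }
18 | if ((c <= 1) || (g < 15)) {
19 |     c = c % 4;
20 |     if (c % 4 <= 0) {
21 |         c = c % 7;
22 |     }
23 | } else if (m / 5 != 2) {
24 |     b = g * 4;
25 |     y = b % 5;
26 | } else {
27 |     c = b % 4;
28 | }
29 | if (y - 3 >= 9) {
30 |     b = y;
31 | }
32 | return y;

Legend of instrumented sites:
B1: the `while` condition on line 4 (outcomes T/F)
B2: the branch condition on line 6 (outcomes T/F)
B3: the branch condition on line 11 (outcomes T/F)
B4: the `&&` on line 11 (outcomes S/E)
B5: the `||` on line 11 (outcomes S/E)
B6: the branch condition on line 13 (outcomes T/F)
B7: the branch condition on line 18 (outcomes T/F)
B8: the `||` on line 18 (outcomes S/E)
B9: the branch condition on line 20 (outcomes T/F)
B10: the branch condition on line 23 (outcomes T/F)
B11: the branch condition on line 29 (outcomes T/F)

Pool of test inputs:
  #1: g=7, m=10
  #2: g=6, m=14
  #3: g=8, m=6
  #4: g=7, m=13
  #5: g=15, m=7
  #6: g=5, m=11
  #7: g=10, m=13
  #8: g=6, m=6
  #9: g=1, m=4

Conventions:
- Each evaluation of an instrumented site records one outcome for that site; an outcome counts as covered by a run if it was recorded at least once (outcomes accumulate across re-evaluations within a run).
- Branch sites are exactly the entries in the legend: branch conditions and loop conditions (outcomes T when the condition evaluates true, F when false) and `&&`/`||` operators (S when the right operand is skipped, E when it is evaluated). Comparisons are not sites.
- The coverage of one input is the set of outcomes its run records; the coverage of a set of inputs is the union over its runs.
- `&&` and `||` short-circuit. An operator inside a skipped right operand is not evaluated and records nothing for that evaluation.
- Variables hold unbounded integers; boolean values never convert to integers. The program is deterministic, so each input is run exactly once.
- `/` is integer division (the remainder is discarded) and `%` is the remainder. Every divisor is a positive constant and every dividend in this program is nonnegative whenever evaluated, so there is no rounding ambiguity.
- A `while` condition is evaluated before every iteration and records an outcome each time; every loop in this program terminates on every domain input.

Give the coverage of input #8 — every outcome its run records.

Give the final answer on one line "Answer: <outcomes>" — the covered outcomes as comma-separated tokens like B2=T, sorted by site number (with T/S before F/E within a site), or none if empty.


Tracing the run of input #8 (g=6, m=6):
  B1->T, B2->F, B1->T, B2->F, B1->T, B2->F, B1->T, B2->F, B1->F, B4->E
  B5->E, B3->F, B6->T, B8->S, B7->T, B9->F, B11->T
as a set, this run covers: B1=T, B1=F, B2=F, B3=F, B4=E, B5=E, B6=T, B7=T, B8=S, B9=F, B11=T
Answer: B1=T, B1=F, B2=F, B3=F, B4=E, B5=E, B6=T, B7=T, B8=S, B9=F, B11=T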